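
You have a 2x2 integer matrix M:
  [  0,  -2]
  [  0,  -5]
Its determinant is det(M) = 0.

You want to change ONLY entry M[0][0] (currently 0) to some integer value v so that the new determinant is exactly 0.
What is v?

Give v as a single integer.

det is linear in entry M[0][0]: det = old_det + (v - 0) * C_00
Cofactor C_00 = -5
Want det = 0: 0 + (v - 0) * -5 = 0
  (v - 0) = 0 / -5 = 0
  v = 0 + (0) = 0

Answer: 0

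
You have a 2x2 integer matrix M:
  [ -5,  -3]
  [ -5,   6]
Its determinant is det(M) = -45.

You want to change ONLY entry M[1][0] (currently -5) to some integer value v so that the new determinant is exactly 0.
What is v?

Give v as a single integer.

det is linear in entry M[1][0]: det = old_det + (v - -5) * C_10
Cofactor C_10 = 3
Want det = 0: -45 + (v - -5) * 3 = 0
  (v - -5) = 45 / 3 = 15
  v = -5 + (15) = 10

Answer: 10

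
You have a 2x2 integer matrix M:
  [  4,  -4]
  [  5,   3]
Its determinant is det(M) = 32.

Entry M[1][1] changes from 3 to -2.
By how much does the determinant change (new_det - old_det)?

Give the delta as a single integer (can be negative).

Answer: -20

Derivation:
Cofactor C_11 = 4
Entry delta = -2 - 3 = -5
Det delta = entry_delta * cofactor = -5 * 4 = -20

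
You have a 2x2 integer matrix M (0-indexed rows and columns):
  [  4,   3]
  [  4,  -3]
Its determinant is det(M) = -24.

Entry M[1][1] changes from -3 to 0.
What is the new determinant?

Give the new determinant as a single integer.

Answer: -12

Derivation:
det is linear in row 1: changing M[1][1] by delta changes det by delta * cofactor(1,1).
Cofactor C_11 = (-1)^(1+1) * minor(1,1) = 4
Entry delta = 0 - -3 = 3
Det delta = 3 * 4 = 12
New det = -24 + 12 = -12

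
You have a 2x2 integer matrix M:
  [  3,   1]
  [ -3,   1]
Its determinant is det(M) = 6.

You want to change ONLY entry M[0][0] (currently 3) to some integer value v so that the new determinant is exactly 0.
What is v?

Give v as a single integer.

det is linear in entry M[0][0]: det = old_det + (v - 3) * C_00
Cofactor C_00 = 1
Want det = 0: 6 + (v - 3) * 1 = 0
  (v - 3) = -6 / 1 = -6
  v = 3 + (-6) = -3

Answer: -3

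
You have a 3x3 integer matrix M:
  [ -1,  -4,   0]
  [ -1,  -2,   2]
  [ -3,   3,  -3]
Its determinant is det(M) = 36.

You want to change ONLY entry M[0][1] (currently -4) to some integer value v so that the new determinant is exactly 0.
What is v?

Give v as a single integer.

Answer: 0

Derivation:
det is linear in entry M[0][1]: det = old_det + (v - -4) * C_01
Cofactor C_01 = -9
Want det = 0: 36 + (v - -4) * -9 = 0
  (v - -4) = -36 / -9 = 4
  v = -4 + (4) = 0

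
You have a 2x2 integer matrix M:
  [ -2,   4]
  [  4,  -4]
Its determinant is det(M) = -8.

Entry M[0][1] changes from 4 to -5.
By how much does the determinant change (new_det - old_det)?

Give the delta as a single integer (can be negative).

Answer: 36

Derivation:
Cofactor C_01 = -4
Entry delta = -5 - 4 = -9
Det delta = entry_delta * cofactor = -9 * -4 = 36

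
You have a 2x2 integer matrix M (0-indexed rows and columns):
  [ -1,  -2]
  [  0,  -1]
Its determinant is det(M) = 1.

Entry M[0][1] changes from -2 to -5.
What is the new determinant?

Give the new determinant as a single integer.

det is linear in row 0: changing M[0][1] by delta changes det by delta * cofactor(0,1).
Cofactor C_01 = (-1)^(0+1) * minor(0,1) = 0
Entry delta = -5 - -2 = -3
Det delta = -3 * 0 = 0
New det = 1 + 0 = 1

Answer: 1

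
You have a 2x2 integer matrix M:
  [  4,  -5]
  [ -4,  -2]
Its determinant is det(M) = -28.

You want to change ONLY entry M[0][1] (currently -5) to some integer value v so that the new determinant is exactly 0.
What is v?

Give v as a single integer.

det is linear in entry M[0][1]: det = old_det + (v - -5) * C_01
Cofactor C_01 = 4
Want det = 0: -28 + (v - -5) * 4 = 0
  (v - -5) = 28 / 4 = 7
  v = -5 + (7) = 2

Answer: 2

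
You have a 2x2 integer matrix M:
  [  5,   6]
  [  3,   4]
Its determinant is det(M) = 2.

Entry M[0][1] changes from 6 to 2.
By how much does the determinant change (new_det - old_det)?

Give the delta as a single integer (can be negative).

Cofactor C_01 = -3
Entry delta = 2 - 6 = -4
Det delta = entry_delta * cofactor = -4 * -3 = 12

Answer: 12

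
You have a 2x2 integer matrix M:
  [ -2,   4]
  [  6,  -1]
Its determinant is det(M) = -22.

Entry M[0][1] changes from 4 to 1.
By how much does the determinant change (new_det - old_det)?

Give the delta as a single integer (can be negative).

Answer: 18

Derivation:
Cofactor C_01 = -6
Entry delta = 1 - 4 = -3
Det delta = entry_delta * cofactor = -3 * -6 = 18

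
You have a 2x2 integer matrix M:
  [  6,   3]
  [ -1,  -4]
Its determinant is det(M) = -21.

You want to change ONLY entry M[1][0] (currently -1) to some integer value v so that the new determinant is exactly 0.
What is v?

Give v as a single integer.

det is linear in entry M[1][0]: det = old_det + (v - -1) * C_10
Cofactor C_10 = -3
Want det = 0: -21 + (v - -1) * -3 = 0
  (v - -1) = 21 / -3 = -7
  v = -1 + (-7) = -8

Answer: -8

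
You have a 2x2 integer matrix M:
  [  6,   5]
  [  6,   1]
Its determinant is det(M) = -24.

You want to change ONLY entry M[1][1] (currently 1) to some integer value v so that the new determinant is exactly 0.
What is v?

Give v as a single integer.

det is linear in entry M[1][1]: det = old_det + (v - 1) * C_11
Cofactor C_11 = 6
Want det = 0: -24 + (v - 1) * 6 = 0
  (v - 1) = 24 / 6 = 4
  v = 1 + (4) = 5

Answer: 5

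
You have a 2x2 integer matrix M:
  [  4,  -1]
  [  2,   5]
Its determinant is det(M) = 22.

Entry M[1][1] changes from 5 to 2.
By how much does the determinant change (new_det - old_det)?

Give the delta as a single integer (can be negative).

Answer: -12

Derivation:
Cofactor C_11 = 4
Entry delta = 2 - 5 = -3
Det delta = entry_delta * cofactor = -3 * 4 = -12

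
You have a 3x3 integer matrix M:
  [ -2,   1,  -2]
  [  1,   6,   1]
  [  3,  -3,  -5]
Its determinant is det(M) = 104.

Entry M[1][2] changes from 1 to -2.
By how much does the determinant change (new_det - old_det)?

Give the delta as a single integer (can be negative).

Answer: 9

Derivation:
Cofactor C_12 = -3
Entry delta = -2 - 1 = -3
Det delta = entry_delta * cofactor = -3 * -3 = 9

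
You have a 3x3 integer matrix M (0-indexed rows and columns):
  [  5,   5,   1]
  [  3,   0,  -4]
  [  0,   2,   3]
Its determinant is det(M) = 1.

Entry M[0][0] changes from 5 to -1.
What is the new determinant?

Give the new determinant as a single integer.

det is linear in row 0: changing M[0][0] by delta changes det by delta * cofactor(0,0).
Cofactor C_00 = (-1)^(0+0) * minor(0,0) = 8
Entry delta = -1 - 5 = -6
Det delta = -6 * 8 = -48
New det = 1 + -48 = -47

Answer: -47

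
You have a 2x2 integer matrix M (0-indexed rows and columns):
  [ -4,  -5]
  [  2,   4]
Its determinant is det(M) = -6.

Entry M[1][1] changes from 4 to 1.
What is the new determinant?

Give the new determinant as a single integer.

det is linear in row 1: changing M[1][1] by delta changes det by delta * cofactor(1,1).
Cofactor C_11 = (-1)^(1+1) * minor(1,1) = -4
Entry delta = 1 - 4 = -3
Det delta = -3 * -4 = 12
New det = -6 + 12 = 6

Answer: 6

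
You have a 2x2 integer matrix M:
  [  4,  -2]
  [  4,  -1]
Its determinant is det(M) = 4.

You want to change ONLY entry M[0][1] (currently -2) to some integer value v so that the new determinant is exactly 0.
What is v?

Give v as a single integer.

det is linear in entry M[0][1]: det = old_det + (v - -2) * C_01
Cofactor C_01 = -4
Want det = 0: 4 + (v - -2) * -4 = 0
  (v - -2) = -4 / -4 = 1
  v = -2 + (1) = -1

Answer: -1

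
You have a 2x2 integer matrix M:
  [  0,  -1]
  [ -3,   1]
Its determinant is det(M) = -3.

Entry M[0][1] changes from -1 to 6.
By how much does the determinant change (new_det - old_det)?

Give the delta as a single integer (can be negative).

Answer: 21

Derivation:
Cofactor C_01 = 3
Entry delta = 6 - -1 = 7
Det delta = entry_delta * cofactor = 7 * 3 = 21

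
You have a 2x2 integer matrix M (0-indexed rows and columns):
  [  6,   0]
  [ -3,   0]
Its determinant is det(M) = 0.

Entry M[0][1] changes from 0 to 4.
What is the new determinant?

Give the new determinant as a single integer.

det is linear in row 0: changing M[0][1] by delta changes det by delta * cofactor(0,1).
Cofactor C_01 = (-1)^(0+1) * minor(0,1) = 3
Entry delta = 4 - 0 = 4
Det delta = 4 * 3 = 12
New det = 0 + 12 = 12

Answer: 12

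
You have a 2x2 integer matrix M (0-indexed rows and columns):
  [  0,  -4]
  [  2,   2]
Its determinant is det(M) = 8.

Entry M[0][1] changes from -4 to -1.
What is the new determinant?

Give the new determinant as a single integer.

det is linear in row 0: changing M[0][1] by delta changes det by delta * cofactor(0,1).
Cofactor C_01 = (-1)^(0+1) * minor(0,1) = -2
Entry delta = -1 - -4 = 3
Det delta = 3 * -2 = -6
New det = 8 + -6 = 2

Answer: 2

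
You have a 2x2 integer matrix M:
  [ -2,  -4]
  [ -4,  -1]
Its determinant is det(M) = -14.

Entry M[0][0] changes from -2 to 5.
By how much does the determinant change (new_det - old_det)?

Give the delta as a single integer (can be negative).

Cofactor C_00 = -1
Entry delta = 5 - -2 = 7
Det delta = entry_delta * cofactor = 7 * -1 = -7

Answer: -7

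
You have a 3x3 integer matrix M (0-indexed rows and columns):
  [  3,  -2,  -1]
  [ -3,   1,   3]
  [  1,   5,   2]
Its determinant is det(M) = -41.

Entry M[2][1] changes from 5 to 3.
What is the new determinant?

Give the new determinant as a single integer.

det is linear in row 2: changing M[2][1] by delta changes det by delta * cofactor(2,1).
Cofactor C_21 = (-1)^(2+1) * minor(2,1) = -6
Entry delta = 3 - 5 = -2
Det delta = -2 * -6 = 12
New det = -41 + 12 = -29

Answer: -29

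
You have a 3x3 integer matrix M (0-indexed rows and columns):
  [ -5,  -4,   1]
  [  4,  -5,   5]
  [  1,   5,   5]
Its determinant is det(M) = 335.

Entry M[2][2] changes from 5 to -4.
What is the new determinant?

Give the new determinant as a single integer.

Answer: -34

Derivation:
det is linear in row 2: changing M[2][2] by delta changes det by delta * cofactor(2,2).
Cofactor C_22 = (-1)^(2+2) * minor(2,2) = 41
Entry delta = -4 - 5 = -9
Det delta = -9 * 41 = -369
New det = 335 + -369 = -34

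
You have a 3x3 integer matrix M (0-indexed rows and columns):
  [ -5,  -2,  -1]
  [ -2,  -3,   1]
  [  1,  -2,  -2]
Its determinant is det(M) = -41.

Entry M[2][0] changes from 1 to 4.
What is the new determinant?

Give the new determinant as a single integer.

det is linear in row 2: changing M[2][0] by delta changes det by delta * cofactor(2,0).
Cofactor C_20 = (-1)^(2+0) * minor(2,0) = -5
Entry delta = 4 - 1 = 3
Det delta = 3 * -5 = -15
New det = -41 + -15 = -56

Answer: -56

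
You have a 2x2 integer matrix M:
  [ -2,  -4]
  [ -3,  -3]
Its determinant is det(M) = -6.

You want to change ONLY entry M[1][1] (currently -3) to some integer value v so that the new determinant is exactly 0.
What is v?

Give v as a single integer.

det is linear in entry M[1][1]: det = old_det + (v - -3) * C_11
Cofactor C_11 = -2
Want det = 0: -6 + (v - -3) * -2 = 0
  (v - -3) = 6 / -2 = -3
  v = -3 + (-3) = -6

Answer: -6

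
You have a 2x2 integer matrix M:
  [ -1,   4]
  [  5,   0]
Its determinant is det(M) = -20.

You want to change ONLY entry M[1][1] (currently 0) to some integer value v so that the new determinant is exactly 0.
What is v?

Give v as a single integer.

det is linear in entry M[1][1]: det = old_det + (v - 0) * C_11
Cofactor C_11 = -1
Want det = 0: -20 + (v - 0) * -1 = 0
  (v - 0) = 20 / -1 = -20
  v = 0 + (-20) = -20

Answer: -20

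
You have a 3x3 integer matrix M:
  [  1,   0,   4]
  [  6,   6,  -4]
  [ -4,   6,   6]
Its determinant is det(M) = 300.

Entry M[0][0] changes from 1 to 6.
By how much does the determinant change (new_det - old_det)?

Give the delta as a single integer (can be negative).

Cofactor C_00 = 60
Entry delta = 6 - 1 = 5
Det delta = entry_delta * cofactor = 5 * 60 = 300

Answer: 300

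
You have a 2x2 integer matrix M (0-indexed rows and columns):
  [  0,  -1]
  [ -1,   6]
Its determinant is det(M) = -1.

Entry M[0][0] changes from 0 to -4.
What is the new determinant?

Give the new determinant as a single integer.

det is linear in row 0: changing M[0][0] by delta changes det by delta * cofactor(0,0).
Cofactor C_00 = (-1)^(0+0) * minor(0,0) = 6
Entry delta = -4 - 0 = -4
Det delta = -4 * 6 = -24
New det = -1 + -24 = -25

Answer: -25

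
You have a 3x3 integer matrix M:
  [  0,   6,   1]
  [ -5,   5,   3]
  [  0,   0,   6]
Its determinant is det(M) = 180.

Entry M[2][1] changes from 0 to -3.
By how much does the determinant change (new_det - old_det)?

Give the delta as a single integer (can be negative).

Cofactor C_21 = -5
Entry delta = -3 - 0 = -3
Det delta = entry_delta * cofactor = -3 * -5 = 15

Answer: 15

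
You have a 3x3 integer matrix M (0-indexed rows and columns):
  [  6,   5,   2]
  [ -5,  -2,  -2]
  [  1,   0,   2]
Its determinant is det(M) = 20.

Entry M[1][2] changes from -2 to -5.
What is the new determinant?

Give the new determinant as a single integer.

det is linear in row 1: changing M[1][2] by delta changes det by delta * cofactor(1,2).
Cofactor C_12 = (-1)^(1+2) * minor(1,2) = 5
Entry delta = -5 - -2 = -3
Det delta = -3 * 5 = -15
New det = 20 + -15 = 5

Answer: 5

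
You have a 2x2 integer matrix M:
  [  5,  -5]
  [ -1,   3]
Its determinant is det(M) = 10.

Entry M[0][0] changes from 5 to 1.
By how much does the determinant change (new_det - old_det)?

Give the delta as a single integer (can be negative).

Answer: -12

Derivation:
Cofactor C_00 = 3
Entry delta = 1 - 5 = -4
Det delta = entry_delta * cofactor = -4 * 3 = -12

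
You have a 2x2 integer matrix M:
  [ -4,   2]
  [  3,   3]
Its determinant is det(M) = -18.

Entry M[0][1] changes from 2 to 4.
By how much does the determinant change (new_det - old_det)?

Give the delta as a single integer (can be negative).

Answer: -6

Derivation:
Cofactor C_01 = -3
Entry delta = 4 - 2 = 2
Det delta = entry_delta * cofactor = 2 * -3 = -6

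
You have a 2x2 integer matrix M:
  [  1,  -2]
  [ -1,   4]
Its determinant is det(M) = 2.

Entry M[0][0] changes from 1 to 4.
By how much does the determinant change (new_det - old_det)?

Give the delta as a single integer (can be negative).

Answer: 12

Derivation:
Cofactor C_00 = 4
Entry delta = 4 - 1 = 3
Det delta = entry_delta * cofactor = 3 * 4 = 12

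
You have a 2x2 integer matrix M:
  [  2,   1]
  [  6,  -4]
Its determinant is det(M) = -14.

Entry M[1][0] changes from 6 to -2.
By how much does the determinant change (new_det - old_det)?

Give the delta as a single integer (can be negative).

Cofactor C_10 = -1
Entry delta = -2 - 6 = -8
Det delta = entry_delta * cofactor = -8 * -1 = 8

Answer: 8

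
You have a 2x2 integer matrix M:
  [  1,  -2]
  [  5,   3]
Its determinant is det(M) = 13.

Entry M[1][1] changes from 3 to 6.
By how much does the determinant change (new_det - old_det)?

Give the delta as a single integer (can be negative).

Answer: 3

Derivation:
Cofactor C_11 = 1
Entry delta = 6 - 3 = 3
Det delta = entry_delta * cofactor = 3 * 1 = 3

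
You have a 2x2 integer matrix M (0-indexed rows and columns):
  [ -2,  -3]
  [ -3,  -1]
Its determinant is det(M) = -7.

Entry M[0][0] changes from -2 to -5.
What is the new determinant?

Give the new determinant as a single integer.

Answer: -4

Derivation:
det is linear in row 0: changing M[0][0] by delta changes det by delta * cofactor(0,0).
Cofactor C_00 = (-1)^(0+0) * minor(0,0) = -1
Entry delta = -5 - -2 = -3
Det delta = -3 * -1 = 3
New det = -7 + 3 = -4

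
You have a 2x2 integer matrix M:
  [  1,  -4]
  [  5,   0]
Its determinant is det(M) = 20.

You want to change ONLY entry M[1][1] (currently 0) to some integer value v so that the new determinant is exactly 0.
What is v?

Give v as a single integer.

det is linear in entry M[1][1]: det = old_det + (v - 0) * C_11
Cofactor C_11 = 1
Want det = 0: 20 + (v - 0) * 1 = 0
  (v - 0) = -20 / 1 = -20
  v = 0 + (-20) = -20

Answer: -20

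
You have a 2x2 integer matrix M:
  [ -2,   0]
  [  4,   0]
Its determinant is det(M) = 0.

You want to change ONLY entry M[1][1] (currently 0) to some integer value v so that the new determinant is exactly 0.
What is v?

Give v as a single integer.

det is linear in entry M[1][1]: det = old_det + (v - 0) * C_11
Cofactor C_11 = -2
Want det = 0: 0 + (v - 0) * -2 = 0
  (v - 0) = 0 / -2 = 0
  v = 0 + (0) = 0

Answer: 0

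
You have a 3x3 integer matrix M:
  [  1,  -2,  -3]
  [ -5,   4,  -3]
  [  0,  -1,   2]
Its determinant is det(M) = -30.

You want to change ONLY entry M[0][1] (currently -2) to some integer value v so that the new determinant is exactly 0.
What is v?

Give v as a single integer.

Answer: 1

Derivation:
det is linear in entry M[0][1]: det = old_det + (v - -2) * C_01
Cofactor C_01 = 10
Want det = 0: -30 + (v - -2) * 10 = 0
  (v - -2) = 30 / 10 = 3
  v = -2 + (3) = 1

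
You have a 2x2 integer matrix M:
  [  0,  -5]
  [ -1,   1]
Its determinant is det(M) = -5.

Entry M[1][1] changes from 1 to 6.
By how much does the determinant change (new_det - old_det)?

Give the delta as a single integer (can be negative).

Answer: 0

Derivation:
Cofactor C_11 = 0
Entry delta = 6 - 1 = 5
Det delta = entry_delta * cofactor = 5 * 0 = 0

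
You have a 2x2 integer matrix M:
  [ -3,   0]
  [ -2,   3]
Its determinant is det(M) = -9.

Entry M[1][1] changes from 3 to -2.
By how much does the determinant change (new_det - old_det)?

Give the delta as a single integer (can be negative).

Cofactor C_11 = -3
Entry delta = -2 - 3 = -5
Det delta = entry_delta * cofactor = -5 * -3 = 15

Answer: 15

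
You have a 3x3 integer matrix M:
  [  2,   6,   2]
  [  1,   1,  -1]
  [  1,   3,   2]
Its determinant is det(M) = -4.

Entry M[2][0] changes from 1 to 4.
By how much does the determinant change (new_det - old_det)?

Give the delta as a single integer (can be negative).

Answer: -24

Derivation:
Cofactor C_20 = -8
Entry delta = 4 - 1 = 3
Det delta = entry_delta * cofactor = 3 * -8 = -24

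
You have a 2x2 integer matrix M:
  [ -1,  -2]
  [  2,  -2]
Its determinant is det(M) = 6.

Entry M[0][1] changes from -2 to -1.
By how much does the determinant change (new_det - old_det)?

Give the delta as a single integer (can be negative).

Answer: -2

Derivation:
Cofactor C_01 = -2
Entry delta = -1 - -2 = 1
Det delta = entry_delta * cofactor = 1 * -2 = -2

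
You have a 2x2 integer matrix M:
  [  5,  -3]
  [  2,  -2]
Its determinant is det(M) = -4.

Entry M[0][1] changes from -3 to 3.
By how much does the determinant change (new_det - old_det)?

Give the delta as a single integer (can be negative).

Cofactor C_01 = -2
Entry delta = 3 - -3 = 6
Det delta = entry_delta * cofactor = 6 * -2 = -12

Answer: -12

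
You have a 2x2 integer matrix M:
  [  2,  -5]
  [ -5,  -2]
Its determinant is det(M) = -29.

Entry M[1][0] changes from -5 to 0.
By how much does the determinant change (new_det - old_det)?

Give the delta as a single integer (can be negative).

Answer: 25

Derivation:
Cofactor C_10 = 5
Entry delta = 0 - -5 = 5
Det delta = entry_delta * cofactor = 5 * 5 = 25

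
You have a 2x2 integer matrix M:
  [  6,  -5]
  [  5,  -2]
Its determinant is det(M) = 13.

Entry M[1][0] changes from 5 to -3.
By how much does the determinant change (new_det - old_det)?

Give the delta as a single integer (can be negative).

Answer: -40

Derivation:
Cofactor C_10 = 5
Entry delta = -3 - 5 = -8
Det delta = entry_delta * cofactor = -8 * 5 = -40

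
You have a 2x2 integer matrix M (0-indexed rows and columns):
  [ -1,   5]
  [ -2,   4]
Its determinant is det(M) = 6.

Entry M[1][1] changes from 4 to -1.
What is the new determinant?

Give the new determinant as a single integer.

det is linear in row 1: changing M[1][1] by delta changes det by delta * cofactor(1,1).
Cofactor C_11 = (-1)^(1+1) * minor(1,1) = -1
Entry delta = -1 - 4 = -5
Det delta = -5 * -1 = 5
New det = 6 + 5 = 11

Answer: 11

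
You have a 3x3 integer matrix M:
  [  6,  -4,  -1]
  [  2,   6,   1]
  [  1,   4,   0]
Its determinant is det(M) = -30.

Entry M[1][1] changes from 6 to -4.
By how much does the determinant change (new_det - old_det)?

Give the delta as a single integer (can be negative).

Cofactor C_11 = 1
Entry delta = -4 - 6 = -10
Det delta = entry_delta * cofactor = -10 * 1 = -10

Answer: -10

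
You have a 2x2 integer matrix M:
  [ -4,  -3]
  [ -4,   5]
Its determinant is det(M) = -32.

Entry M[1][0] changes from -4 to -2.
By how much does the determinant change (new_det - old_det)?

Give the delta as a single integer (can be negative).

Cofactor C_10 = 3
Entry delta = -2 - -4 = 2
Det delta = entry_delta * cofactor = 2 * 3 = 6

Answer: 6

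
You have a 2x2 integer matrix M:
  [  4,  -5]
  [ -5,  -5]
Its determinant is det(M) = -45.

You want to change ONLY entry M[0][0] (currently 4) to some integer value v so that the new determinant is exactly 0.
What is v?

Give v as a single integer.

Answer: -5

Derivation:
det is linear in entry M[0][0]: det = old_det + (v - 4) * C_00
Cofactor C_00 = -5
Want det = 0: -45 + (v - 4) * -5 = 0
  (v - 4) = 45 / -5 = -9
  v = 4 + (-9) = -5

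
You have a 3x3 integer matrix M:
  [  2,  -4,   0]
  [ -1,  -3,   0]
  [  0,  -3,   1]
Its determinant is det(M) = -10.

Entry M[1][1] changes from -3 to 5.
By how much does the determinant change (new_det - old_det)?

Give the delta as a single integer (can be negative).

Answer: 16

Derivation:
Cofactor C_11 = 2
Entry delta = 5 - -3 = 8
Det delta = entry_delta * cofactor = 8 * 2 = 16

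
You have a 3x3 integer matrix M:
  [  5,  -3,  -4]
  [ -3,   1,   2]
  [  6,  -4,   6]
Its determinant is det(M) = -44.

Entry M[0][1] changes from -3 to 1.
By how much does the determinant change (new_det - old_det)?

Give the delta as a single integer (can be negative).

Cofactor C_01 = 30
Entry delta = 1 - -3 = 4
Det delta = entry_delta * cofactor = 4 * 30 = 120

Answer: 120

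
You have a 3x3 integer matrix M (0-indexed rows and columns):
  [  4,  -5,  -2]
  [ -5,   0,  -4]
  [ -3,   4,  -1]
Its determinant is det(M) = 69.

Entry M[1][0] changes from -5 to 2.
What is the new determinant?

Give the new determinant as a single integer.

det is linear in row 1: changing M[1][0] by delta changes det by delta * cofactor(1,0).
Cofactor C_10 = (-1)^(1+0) * minor(1,0) = -13
Entry delta = 2 - -5 = 7
Det delta = 7 * -13 = -91
New det = 69 + -91 = -22

Answer: -22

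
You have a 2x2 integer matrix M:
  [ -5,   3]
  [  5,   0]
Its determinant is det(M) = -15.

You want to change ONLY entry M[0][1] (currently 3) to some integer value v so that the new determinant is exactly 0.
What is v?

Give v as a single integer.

det is linear in entry M[0][1]: det = old_det + (v - 3) * C_01
Cofactor C_01 = -5
Want det = 0: -15 + (v - 3) * -5 = 0
  (v - 3) = 15 / -5 = -3
  v = 3 + (-3) = 0

Answer: 0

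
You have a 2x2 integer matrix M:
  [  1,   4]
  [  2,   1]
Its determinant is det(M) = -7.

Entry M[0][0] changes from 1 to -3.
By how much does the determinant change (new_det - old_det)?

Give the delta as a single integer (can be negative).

Cofactor C_00 = 1
Entry delta = -3 - 1 = -4
Det delta = entry_delta * cofactor = -4 * 1 = -4

Answer: -4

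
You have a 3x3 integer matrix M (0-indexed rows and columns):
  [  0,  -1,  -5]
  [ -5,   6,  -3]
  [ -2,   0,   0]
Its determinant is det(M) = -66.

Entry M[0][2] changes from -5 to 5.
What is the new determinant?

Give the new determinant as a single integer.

det is linear in row 0: changing M[0][2] by delta changes det by delta * cofactor(0,2).
Cofactor C_02 = (-1)^(0+2) * minor(0,2) = 12
Entry delta = 5 - -5 = 10
Det delta = 10 * 12 = 120
New det = -66 + 120 = 54

Answer: 54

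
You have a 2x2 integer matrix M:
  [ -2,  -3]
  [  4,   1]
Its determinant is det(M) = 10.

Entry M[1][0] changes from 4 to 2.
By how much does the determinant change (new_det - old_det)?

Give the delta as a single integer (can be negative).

Answer: -6

Derivation:
Cofactor C_10 = 3
Entry delta = 2 - 4 = -2
Det delta = entry_delta * cofactor = -2 * 3 = -6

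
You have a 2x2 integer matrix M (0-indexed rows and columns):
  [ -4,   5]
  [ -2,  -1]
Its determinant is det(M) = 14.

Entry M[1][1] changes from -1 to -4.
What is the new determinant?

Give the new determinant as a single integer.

Answer: 26

Derivation:
det is linear in row 1: changing M[1][1] by delta changes det by delta * cofactor(1,1).
Cofactor C_11 = (-1)^(1+1) * minor(1,1) = -4
Entry delta = -4 - -1 = -3
Det delta = -3 * -4 = 12
New det = 14 + 12 = 26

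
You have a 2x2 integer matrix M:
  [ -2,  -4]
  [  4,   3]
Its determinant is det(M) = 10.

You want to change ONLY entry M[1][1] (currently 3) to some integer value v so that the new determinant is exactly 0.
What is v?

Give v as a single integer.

det is linear in entry M[1][1]: det = old_det + (v - 3) * C_11
Cofactor C_11 = -2
Want det = 0: 10 + (v - 3) * -2 = 0
  (v - 3) = -10 / -2 = 5
  v = 3 + (5) = 8

Answer: 8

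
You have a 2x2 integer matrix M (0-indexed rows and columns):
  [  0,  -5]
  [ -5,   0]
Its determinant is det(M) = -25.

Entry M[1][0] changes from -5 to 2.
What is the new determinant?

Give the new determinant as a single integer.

det is linear in row 1: changing M[1][0] by delta changes det by delta * cofactor(1,0).
Cofactor C_10 = (-1)^(1+0) * minor(1,0) = 5
Entry delta = 2 - -5 = 7
Det delta = 7 * 5 = 35
New det = -25 + 35 = 10

Answer: 10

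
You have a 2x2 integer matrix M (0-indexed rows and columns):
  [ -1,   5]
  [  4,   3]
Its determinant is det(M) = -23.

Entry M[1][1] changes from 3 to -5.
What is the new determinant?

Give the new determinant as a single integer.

det is linear in row 1: changing M[1][1] by delta changes det by delta * cofactor(1,1).
Cofactor C_11 = (-1)^(1+1) * minor(1,1) = -1
Entry delta = -5 - 3 = -8
Det delta = -8 * -1 = 8
New det = -23 + 8 = -15

Answer: -15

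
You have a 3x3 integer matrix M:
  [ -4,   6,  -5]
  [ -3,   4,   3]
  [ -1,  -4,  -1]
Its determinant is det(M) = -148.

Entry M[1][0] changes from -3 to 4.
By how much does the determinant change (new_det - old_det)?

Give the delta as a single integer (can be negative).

Cofactor C_10 = 26
Entry delta = 4 - -3 = 7
Det delta = entry_delta * cofactor = 7 * 26 = 182

Answer: 182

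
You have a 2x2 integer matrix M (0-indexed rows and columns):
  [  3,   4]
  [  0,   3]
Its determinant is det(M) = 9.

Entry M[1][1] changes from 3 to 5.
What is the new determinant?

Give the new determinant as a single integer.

Answer: 15

Derivation:
det is linear in row 1: changing M[1][1] by delta changes det by delta * cofactor(1,1).
Cofactor C_11 = (-1)^(1+1) * minor(1,1) = 3
Entry delta = 5 - 3 = 2
Det delta = 2 * 3 = 6
New det = 9 + 6 = 15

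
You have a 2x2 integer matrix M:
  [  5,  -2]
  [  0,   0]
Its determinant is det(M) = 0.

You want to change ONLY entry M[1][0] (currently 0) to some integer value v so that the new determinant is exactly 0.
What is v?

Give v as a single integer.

det is linear in entry M[1][0]: det = old_det + (v - 0) * C_10
Cofactor C_10 = 2
Want det = 0: 0 + (v - 0) * 2 = 0
  (v - 0) = 0 / 2 = 0
  v = 0 + (0) = 0

Answer: 0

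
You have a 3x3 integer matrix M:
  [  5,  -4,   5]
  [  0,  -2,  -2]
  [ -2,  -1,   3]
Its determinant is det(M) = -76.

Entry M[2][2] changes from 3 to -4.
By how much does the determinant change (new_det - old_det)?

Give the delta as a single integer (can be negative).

Cofactor C_22 = -10
Entry delta = -4 - 3 = -7
Det delta = entry_delta * cofactor = -7 * -10 = 70

Answer: 70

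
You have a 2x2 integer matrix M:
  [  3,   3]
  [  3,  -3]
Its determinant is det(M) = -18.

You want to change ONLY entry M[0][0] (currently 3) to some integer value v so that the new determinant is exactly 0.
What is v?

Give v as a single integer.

Answer: -3

Derivation:
det is linear in entry M[0][0]: det = old_det + (v - 3) * C_00
Cofactor C_00 = -3
Want det = 0: -18 + (v - 3) * -3 = 0
  (v - 3) = 18 / -3 = -6
  v = 3 + (-6) = -3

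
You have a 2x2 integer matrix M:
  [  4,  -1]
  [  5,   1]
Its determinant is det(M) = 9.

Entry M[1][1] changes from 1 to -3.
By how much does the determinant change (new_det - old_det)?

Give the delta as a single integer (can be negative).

Answer: -16

Derivation:
Cofactor C_11 = 4
Entry delta = -3 - 1 = -4
Det delta = entry_delta * cofactor = -4 * 4 = -16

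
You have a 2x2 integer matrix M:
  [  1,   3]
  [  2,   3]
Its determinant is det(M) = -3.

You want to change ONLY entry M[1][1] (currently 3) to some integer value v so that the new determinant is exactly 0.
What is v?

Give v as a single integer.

Answer: 6

Derivation:
det is linear in entry M[1][1]: det = old_det + (v - 3) * C_11
Cofactor C_11 = 1
Want det = 0: -3 + (v - 3) * 1 = 0
  (v - 3) = 3 / 1 = 3
  v = 3 + (3) = 6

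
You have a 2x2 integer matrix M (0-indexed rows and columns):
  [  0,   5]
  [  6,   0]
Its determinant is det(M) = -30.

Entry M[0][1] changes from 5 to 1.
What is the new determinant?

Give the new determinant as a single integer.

det is linear in row 0: changing M[0][1] by delta changes det by delta * cofactor(0,1).
Cofactor C_01 = (-1)^(0+1) * minor(0,1) = -6
Entry delta = 1 - 5 = -4
Det delta = -4 * -6 = 24
New det = -30 + 24 = -6

Answer: -6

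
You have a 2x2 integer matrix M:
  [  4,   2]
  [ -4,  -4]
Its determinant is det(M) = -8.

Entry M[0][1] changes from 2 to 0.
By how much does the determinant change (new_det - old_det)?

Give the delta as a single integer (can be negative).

Cofactor C_01 = 4
Entry delta = 0 - 2 = -2
Det delta = entry_delta * cofactor = -2 * 4 = -8

Answer: -8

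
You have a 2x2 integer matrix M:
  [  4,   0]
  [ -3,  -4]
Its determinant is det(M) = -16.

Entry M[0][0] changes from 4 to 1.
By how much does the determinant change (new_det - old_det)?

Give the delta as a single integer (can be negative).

Cofactor C_00 = -4
Entry delta = 1 - 4 = -3
Det delta = entry_delta * cofactor = -3 * -4 = 12

Answer: 12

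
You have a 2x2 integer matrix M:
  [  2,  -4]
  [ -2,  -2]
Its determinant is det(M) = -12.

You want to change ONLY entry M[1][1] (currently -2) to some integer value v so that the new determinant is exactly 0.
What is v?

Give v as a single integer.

Answer: 4

Derivation:
det is linear in entry M[1][1]: det = old_det + (v - -2) * C_11
Cofactor C_11 = 2
Want det = 0: -12 + (v - -2) * 2 = 0
  (v - -2) = 12 / 2 = 6
  v = -2 + (6) = 4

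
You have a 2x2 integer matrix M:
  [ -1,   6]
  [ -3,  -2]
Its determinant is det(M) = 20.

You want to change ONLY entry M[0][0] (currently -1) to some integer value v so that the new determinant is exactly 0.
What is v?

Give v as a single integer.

Answer: 9

Derivation:
det is linear in entry M[0][0]: det = old_det + (v - -1) * C_00
Cofactor C_00 = -2
Want det = 0: 20 + (v - -1) * -2 = 0
  (v - -1) = -20 / -2 = 10
  v = -1 + (10) = 9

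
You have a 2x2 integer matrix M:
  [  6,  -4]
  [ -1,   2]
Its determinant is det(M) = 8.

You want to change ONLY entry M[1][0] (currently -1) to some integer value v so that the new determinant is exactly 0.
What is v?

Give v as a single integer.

det is linear in entry M[1][0]: det = old_det + (v - -1) * C_10
Cofactor C_10 = 4
Want det = 0: 8 + (v - -1) * 4 = 0
  (v - -1) = -8 / 4 = -2
  v = -1 + (-2) = -3

Answer: -3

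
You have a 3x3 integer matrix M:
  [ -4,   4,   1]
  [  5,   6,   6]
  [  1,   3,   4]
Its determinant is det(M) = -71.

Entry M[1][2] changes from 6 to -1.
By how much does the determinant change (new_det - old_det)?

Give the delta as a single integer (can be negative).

Answer: -112

Derivation:
Cofactor C_12 = 16
Entry delta = -1 - 6 = -7
Det delta = entry_delta * cofactor = -7 * 16 = -112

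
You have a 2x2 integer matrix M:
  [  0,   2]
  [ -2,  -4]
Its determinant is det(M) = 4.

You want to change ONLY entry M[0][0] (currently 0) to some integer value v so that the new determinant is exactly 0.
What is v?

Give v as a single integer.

det is linear in entry M[0][0]: det = old_det + (v - 0) * C_00
Cofactor C_00 = -4
Want det = 0: 4 + (v - 0) * -4 = 0
  (v - 0) = -4 / -4 = 1
  v = 0 + (1) = 1

Answer: 1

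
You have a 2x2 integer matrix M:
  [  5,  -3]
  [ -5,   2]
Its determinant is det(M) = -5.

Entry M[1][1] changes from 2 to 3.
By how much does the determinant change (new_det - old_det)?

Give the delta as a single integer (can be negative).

Cofactor C_11 = 5
Entry delta = 3 - 2 = 1
Det delta = entry_delta * cofactor = 1 * 5 = 5

Answer: 5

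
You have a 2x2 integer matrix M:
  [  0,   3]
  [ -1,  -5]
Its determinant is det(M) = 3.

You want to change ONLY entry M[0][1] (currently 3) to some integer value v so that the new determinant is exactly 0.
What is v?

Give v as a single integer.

det is linear in entry M[0][1]: det = old_det + (v - 3) * C_01
Cofactor C_01 = 1
Want det = 0: 3 + (v - 3) * 1 = 0
  (v - 3) = -3 / 1 = -3
  v = 3 + (-3) = 0

Answer: 0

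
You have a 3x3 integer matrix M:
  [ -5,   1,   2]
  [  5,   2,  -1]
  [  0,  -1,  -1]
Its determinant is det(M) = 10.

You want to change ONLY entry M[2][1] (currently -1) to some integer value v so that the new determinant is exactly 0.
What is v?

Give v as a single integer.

det is linear in entry M[2][1]: det = old_det + (v - -1) * C_21
Cofactor C_21 = 5
Want det = 0: 10 + (v - -1) * 5 = 0
  (v - -1) = -10 / 5 = -2
  v = -1 + (-2) = -3

Answer: -3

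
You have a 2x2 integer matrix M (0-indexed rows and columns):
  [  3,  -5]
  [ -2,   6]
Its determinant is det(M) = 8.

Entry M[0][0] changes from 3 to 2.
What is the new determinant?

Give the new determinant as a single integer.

det is linear in row 0: changing M[0][0] by delta changes det by delta * cofactor(0,0).
Cofactor C_00 = (-1)^(0+0) * minor(0,0) = 6
Entry delta = 2 - 3 = -1
Det delta = -1 * 6 = -6
New det = 8 + -6 = 2

Answer: 2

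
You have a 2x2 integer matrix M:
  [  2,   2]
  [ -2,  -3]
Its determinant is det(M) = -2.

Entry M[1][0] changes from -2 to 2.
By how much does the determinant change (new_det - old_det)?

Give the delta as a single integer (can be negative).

Answer: -8

Derivation:
Cofactor C_10 = -2
Entry delta = 2 - -2 = 4
Det delta = entry_delta * cofactor = 4 * -2 = -8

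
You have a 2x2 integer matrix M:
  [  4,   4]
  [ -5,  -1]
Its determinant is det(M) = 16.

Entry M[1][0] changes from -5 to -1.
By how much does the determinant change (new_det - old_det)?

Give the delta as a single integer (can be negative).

Answer: -16

Derivation:
Cofactor C_10 = -4
Entry delta = -1 - -5 = 4
Det delta = entry_delta * cofactor = 4 * -4 = -16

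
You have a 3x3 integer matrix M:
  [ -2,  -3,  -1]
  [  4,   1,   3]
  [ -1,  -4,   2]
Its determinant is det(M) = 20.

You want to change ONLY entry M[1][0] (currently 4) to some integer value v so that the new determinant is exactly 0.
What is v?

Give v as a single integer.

Answer: 2

Derivation:
det is linear in entry M[1][0]: det = old_det + (v - 4) * C_10
Cofactor C_10 = 10
Want det = 0: 20 + (v - 4) * 10 = 0
  (v - 4) = -20 / 10 = -2
  v = 4 + (-2) = 2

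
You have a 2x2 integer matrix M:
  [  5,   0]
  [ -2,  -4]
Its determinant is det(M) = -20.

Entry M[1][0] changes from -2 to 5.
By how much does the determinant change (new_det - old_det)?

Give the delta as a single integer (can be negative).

Cofactor C_10 = 0
Entry delta = 5 - -2 = 7
Det delta = entry_delta * cofactor = 7 * 0 = 0

Answer: 0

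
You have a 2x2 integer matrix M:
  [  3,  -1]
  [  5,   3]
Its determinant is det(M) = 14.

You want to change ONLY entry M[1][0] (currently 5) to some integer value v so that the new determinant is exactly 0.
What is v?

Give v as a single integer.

Answer: -9

Derivation:
det is linear in entry M[1][0]: det = old_det + (v - 5) * C_10
Cofactor C_10 = 1
Want det = 0: 14 + (v - 5) * 1 = 0
  (v - 5) = -14 / 1 = -14
  v = 5 + (-14) = -9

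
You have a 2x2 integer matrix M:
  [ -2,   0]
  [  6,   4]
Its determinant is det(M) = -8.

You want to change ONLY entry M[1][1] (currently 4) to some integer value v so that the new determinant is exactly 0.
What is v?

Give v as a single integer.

Answer: 0

Derivation:
det is linear in entry M[1][1]: det = old_det + (v - 4) * C_11
Cofactor C_11 = -2
Want det = 0: -8 + (v - 4) * -2 = 0
  (v - 4) = 8 / -2 = -4
  v = 4 + (-4) = 0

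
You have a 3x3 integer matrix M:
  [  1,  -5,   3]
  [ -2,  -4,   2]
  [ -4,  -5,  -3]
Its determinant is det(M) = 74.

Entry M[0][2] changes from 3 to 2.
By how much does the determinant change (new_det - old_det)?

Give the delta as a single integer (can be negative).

Cofactor C_02 = -6
Entry delta = 2 - 3 = -1
Det delta = entry_delta * cofactor = -1 * -6 = 6

Answer: 6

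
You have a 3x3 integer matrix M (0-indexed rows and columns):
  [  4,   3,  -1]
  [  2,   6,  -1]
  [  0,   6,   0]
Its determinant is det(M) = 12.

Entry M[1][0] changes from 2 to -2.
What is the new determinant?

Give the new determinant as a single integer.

Answer: 36

Derivation:
det is linear in row 1: changing M[1][0] by delta changes det by delta * cofactor(1,0).
Cofactor C_10 = (-1)^(1+0) * minor(1,0) = -6
Entry delta = -2 - 2 = -4
Det delta = -4 * -6 = 24
New det = 12 + 24 = 36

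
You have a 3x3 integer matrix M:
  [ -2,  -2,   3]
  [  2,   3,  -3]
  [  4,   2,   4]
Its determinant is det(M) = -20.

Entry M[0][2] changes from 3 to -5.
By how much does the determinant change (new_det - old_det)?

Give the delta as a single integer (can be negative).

Answer: 64

Derivation:
Cofactor C_02 = -8
Entry delta = -5 - 3 = -8
Det delta = entry_delta * cofactor = -8 * -8 = 64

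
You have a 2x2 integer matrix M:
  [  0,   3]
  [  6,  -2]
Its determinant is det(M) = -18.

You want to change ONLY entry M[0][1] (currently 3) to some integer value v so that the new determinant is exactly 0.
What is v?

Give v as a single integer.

det is linear in entry M[0][1]: det = old_det + (v - 3) * C_01
Cofactor C_01 = -6
Want det = 0: -18 + (v - 3) * -6 = 0
  (v - 3) = 18 / -6 = -3
  v = 3 + (-3) = 0

Answer: 0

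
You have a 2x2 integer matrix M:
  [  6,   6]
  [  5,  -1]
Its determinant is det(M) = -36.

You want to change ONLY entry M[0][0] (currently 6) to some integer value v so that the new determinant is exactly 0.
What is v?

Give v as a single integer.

Answer: -30

Derivation:
det is linear in entry M[0][0]: det = old_det + (v - 6) * C_00
Cofactor C_00 = -1
Want det = 0: -36 + (v - 6) * -1 = 0
  (v - 6) = 36 / -1 = -36
  v = 6 + (-36) = -30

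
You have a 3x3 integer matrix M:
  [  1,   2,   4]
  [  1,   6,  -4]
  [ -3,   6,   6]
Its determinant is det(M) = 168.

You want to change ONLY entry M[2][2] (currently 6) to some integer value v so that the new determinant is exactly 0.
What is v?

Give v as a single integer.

Answer: -36

Derivation:
det is linear in entry M[2][2]: det = old_det + (v - 6) * C_22
Cofactor C_22 = 4
Want det = 0: 168 + (v - 6) * 4 = 0
  (v - 6) = -168 / 4 = -42
  v = 6 + (-42) = -36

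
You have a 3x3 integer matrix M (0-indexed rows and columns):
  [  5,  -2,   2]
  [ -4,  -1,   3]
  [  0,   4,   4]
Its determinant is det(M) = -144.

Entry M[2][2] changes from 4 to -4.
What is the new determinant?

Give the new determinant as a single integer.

Answer: -40

Derivation:
det is linear in row 2: changing M[2][2] by delta changes det by delta * cofactor(2,2).
Cofactor C_22 = (-1)^(2+2) * minor(2,2) = -13
Entry delta = -4 - 4 = -8
Det delta = -8 * -13 = 104
New det = -144 + 104 = -40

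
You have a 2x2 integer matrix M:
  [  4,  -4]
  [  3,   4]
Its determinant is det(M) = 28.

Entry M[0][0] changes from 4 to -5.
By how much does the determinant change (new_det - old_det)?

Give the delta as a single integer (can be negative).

Answer: -36

Derivation:
Cofactor C_00 = 4
Entry delta = -5 - 4 = -9
Det delta = entry_delta * cofactor = -9 * 4 = -36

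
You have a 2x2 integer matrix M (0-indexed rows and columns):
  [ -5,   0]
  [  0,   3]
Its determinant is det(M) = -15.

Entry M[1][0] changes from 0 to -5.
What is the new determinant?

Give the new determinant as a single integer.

det is linear in row 1: changing M[1][0] by delta changes det by delta * cofactor(1,0).
Cofactor C_10 = (-1)^(1+0) * minor(1,0) = 0
Entry delta = -5 - 0 = -5
Det delta = -5 * 0 = 0
New det = -15 + 0 = -15

Answer: -15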